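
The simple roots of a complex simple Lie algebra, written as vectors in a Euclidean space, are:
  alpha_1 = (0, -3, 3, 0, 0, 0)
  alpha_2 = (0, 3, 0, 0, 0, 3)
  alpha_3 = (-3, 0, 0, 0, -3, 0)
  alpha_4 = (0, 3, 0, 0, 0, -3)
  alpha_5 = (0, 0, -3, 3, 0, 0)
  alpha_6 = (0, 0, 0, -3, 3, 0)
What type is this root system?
Compute the Cartan integers a_ij = 2(alpha_i, alpha_j)/(alpha_j, alpha_j); the resulting 6x6 Cartan matrix is
[[2, -1, 0, -1, -1, 0], [-1, 2, 0, 0, 0, 0], [0, 0, 2, 0, 0, -1], [-1, 0, 0, 2, 0, 0], [-1, 0, 0, 0, 2, -1], [0, 0, -1, 0, -1, 2]].
All simple roots have the same length, so the diagram is simply laced. The associated Dynkin diagram is a chain of 4 nodes with a fork of two nodes at one end (D_6), so the type is D_6 (the algebra so(12)).

D_6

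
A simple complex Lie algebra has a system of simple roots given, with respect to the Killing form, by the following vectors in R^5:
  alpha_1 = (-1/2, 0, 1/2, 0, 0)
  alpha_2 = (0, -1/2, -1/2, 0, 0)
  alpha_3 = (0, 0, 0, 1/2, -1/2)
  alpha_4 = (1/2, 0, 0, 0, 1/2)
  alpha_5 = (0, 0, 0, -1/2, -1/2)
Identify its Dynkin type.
Compute the Cartan integers a_ij = 2(alpha_i, alpha_j)/(alpha_j, alpha_j); the resulting 5x5 Cartan matrix is
[[2, -1, 0, -1, 0], [-1, 2, 0, 0, 0], [0, 0, 2, -1, 0], [-1, 0, -1, 2, -1], [0, 0, 0, -1, 2]].
All simple roots have the same length, so the diagram is simply laced. The associated Dynkin diagram is a chain of 3 nodes with a fork of two nodes at one end (D_5), so the type is D_5 (the algebra so(10)).

D5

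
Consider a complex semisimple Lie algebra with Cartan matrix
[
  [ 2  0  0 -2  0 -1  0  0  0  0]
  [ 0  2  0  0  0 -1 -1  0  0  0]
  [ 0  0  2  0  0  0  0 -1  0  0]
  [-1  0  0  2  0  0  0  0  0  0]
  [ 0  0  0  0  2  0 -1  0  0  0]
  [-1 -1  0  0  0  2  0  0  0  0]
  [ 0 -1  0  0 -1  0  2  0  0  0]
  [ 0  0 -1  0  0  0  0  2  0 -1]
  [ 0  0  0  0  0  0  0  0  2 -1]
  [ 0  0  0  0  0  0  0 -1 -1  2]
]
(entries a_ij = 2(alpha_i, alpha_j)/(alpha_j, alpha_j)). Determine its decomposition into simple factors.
The diagram associated to this matrix has two connected components: the simple roots {alpha_3, alpha_8, alpha_9, alpha_10} form a chain of 4 nodes with single edges (A_4), and {alpha_1, alpha_2, alpha_4, alpha_5, alpha_6, alpha_7} form a chain of 6 nodes with a double edge at one end; the terminal node there is the unique short simple root (B_6). A semisimple Lie algebra decomposes uniquely as the direct sum of simple ideals, one per connected component of its Dynkin diagram, so g ≅ A_4 ⊕ B_6 (dimension 24 + 78 = 102).

type A_4 ⊕ type B_6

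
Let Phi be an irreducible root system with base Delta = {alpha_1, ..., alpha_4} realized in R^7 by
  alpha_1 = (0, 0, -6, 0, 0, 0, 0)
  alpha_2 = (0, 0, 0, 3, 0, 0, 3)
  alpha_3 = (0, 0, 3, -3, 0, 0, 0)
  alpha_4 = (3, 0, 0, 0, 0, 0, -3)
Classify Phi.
Compute the Cartan integers a_ij = 2(alpha_i, alpha_j)/(alpha_j, alpha_j); the resulting 4x4 Cartan matrix is
[[2, 0, -2, 0], [0, 2, -1, -1], [-1, -1, 2, 0], [0, -1, 0, 2]].
The roots have two lengths (squared-length ratio 2:1); the short ones are alpha_{2,3,4}. The associated Dynkin diagram is a chain of 4 nodes with a double edge at one end; the terminal node there is the unique long simple root (C_4), so the type is C_4 (the algebra sp(8)).

C4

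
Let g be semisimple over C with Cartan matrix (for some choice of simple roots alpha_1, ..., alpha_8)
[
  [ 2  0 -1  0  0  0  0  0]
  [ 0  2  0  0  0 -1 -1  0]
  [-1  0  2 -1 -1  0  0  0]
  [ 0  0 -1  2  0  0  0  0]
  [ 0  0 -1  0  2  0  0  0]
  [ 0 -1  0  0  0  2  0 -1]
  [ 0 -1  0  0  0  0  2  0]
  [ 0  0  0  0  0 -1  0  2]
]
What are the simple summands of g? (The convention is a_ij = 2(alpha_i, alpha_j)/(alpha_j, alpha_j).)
A_4 + D_4

The diagram associated to this matrix has two connected components: the simple roots {alpha_2, alpha_6, alpha_7, alpha_8} form a chain of 4 nodes with single edges (A_4), and {alpha_1, alpha_3, alpha_4, alpha_5} form a chain of 2 nodes with a fork of two nodes at one end (D_4). A semisimple Lie algebra decomposes uniquely as the direct sum of simple ideals, one per connected component of its Dynkin diagram, so g ≅ A_4 ⊕ D_4 (dimension 24 + 28 = 52).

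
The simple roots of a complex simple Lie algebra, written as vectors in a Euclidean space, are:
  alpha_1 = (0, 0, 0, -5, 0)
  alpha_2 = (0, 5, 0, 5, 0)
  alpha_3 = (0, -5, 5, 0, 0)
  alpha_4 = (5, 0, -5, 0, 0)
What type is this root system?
type B_4

Compute the Cartan integers a_ij = 2(alpha_i, alpha_j)/(alpha_j, alpha_j); the resulting 4x4 Cartan matrix is
[[2, -1, 0, 0], [-2, 2, -1, 0], [0, -1, 2, -1], [0, 0, -1, 2]].
The roots have two lengths (squared-length ratio 2:1); the short ones are alpha_{1}. The associated Dynkin diagram is a chain of 4 nodes with a double edge at one end; the terminal node there is the unique short simple root (B_4), so the type is B_4 (the algebra so(9)).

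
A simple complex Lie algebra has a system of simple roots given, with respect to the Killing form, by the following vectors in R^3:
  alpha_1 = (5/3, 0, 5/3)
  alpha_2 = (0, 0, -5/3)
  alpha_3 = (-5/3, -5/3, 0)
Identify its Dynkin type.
B_3 (so(7))

Compute the Cartan integers a_ij = 2(alpha_i, alpha_j)/(alpha_j, alpha_j); the resulting 3x3 Cartan matrix is
[[2, -2, -1], [-1, 2, 0], [-1, 0, 2]].
The roots have two lengths (squared-length ratio 2:1); the short ones are alpha_{2}. The associated Dynkin diagram is a chain of 3 nodes with a double edge at one end; the terminal node there is the unique short simple root (B_3), so the type is B_3 (the algebra so(7)).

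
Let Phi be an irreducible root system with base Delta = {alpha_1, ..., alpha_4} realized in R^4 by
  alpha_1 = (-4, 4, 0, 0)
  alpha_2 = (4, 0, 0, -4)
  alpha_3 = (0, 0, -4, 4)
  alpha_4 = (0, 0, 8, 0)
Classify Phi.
Compute the Cartan integers a_ij = 2(alpha_i, alpha_j)/(alpha_j, alpha_j); the resulting 4x4 Cartan matrix is
[[2, -1, 0, 0], [-1, 2, -1, 0], [0, -1, 2, -1], [0, 0, -2, 2]].
The roots have two lengths (squared-length ratio 2:1); the short ones are alpha_{1,2,3}. The associated Dynkin diagram is a chain of 4 nodes with a double edge at one end; the terminal node there is the unique long simple root (C_4), so the type is C_4 (the algebra sp(8)).

C_4 (sp(8))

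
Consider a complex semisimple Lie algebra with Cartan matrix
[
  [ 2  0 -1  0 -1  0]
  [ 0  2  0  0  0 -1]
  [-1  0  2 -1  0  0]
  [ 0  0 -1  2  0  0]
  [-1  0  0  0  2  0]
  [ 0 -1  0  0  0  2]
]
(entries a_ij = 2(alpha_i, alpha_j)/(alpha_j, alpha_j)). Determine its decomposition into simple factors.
A_2 (sl(3)) + A_4 (sl(5))

The diagram associated to this matrix has two connected components: the simple roots {alpha_2, alpha_6} form a chain of 2 nodes with single edges (A_2), and {alpha_1, alpha_3, alpha_4, alpha_5} form a chain of 4 nodes with single edges (A_4). A semisimple Lie algebra decomposes uniquely as the direct sum of simple ideals, one per connected component of its Dynkin diagram, so g ≅ A_2 ⊕ A_4 (dimension 8 + 24 = 32).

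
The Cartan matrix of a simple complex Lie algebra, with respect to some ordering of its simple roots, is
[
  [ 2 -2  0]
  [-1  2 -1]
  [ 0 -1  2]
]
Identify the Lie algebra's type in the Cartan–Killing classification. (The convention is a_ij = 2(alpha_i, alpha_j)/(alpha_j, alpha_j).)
The matrix has rank 3 with 2's on the diagonal. Reading the off-diagonal entries as Dynkin edges (a single edge where a_ij = a_ji = -1; a double or triple edge where a_ij * a_ji = 2 or 3), the diagram is a chain of 3 nodes with a double edge at one end; the terminal node there is the unique long simple root (C_3). One simple-root ordering that puts it in standard form is (alpha_3, alpha_2, alpha_1). So the algebra is type C_3, i.e. sp(6).

C_3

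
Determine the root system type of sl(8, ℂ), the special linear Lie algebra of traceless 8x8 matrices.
A_7 (sl(8))

This is sl(8), which has dimension 8^2 - 1 = 63 and rank 8 - 1 = 7 (a Cartan subalgebra is the diagonal traceless matrices). In the classification of classical Lie algebras, the special linear algebra sl(n+1) has type A_n; here n = 7, so the Dynkin diagram is a chain of 7 nodes with single edges (A_7). Hence the type is A_7.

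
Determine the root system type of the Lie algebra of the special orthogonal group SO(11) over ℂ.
B_5

This is so(11) with 11 odd, which has dimension 11(11-1)/2 = 55 and rank (11-1)/2 = 5. In the classification of classical Lie algebras, the orthogonal algebra so(2n+1) in an odd number of variables has type B_n; here n = 5, so the Dynkin diagram is a chain of 5 nodes with a double edge at one end; the terminal node there is the unique short simple root (B_5). Hence the type is B_5.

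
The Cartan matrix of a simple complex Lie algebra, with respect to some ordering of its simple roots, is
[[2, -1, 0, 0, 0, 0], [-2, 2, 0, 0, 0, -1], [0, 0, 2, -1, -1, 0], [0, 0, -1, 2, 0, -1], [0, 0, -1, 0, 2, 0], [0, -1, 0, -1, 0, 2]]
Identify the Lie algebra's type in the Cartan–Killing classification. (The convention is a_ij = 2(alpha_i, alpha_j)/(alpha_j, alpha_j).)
The matrix has rank 6 with 2's on the diagonal. Reading the off-diagonal entries as Dynkin edges (a single edge where a_ij = a_ji = -1; a double or triple edge where a_ij * a_ji = 2 or 3), the diagram is a chain of 6 nodes with a double edge at one end; the terminal node there is the unique short simple root (B_6). One simple-root ordering that puts it in standard form is (alpha_5, alpha_3, alpha_4, alpha_6, alpha_2, alpha_1). So the algebra is type B_6, i.e. so(13).

B6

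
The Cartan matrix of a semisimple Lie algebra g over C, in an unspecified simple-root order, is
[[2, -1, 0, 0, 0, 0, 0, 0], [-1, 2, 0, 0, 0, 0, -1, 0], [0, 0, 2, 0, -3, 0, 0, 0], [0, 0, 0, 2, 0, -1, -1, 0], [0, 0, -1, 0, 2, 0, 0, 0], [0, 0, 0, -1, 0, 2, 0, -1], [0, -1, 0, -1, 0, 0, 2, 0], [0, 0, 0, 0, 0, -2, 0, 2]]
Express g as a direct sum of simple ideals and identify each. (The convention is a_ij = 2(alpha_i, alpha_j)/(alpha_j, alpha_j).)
C_6 ⊕ G_2

The diagram associated to this matrix has two connected components: the simple roots {alpha_1, alpha_2, alpha_4, alpha_6, alpha_7, alpha_8} form a chain of 6 nodes with a double edge at one end; the terminal node there is the unique long simple root (C_6), and {alpha_3, alpha_5} form two nodes joined by a triple edge (G_2). A semisimple Lie algebra decomposes uniquely as the direct sum of simple ideals, one per connected component of its Dynkin diagram, so g ≅ C_6 ⊕ G_2 (dimension 78 + 14 = 92).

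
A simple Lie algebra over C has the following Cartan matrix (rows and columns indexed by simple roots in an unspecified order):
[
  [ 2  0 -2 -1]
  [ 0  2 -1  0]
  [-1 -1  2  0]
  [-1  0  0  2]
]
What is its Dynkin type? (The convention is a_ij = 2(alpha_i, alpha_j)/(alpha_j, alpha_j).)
F_4

The matrix has rank 4 with 2's on the diagonal. Reading the off-diagonal entries as Dynkin edges (a single edge where a_ij = a_ji = -1; a double or triple edge where a_ij * a_ji = 2 or 3), the diagram is a chain of 4 nodes with a double edge between the middle two (F_4). One simple-root ordering that puts it in standard form is (alpha_4, alpha_1, alpha_3, alpha_2). So the algebra is type F_4.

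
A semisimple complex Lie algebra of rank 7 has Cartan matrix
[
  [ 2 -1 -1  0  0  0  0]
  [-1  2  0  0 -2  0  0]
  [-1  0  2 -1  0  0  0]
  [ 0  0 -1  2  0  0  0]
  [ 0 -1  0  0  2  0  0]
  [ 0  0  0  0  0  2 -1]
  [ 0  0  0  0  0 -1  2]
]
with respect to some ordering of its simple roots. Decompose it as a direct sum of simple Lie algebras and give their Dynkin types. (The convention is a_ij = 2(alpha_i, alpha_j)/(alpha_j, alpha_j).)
The diagram associated to this matrix has two connected components: the simple roots {alpha_6, alpha_7} form a chain of 2 nodes with single edges (A_2), and {alpha_1, alpha_2, alpha_3, alpha_4, alpha_5} form a chain of 5 nodes with a double edge at one end; the terminal node there is the unique short simple root (B_5). A semisimple Lie algebra decomposes uniquely as the direct sum of simple ideals, one per connected component of its Dynkin diagram, so g ≅ A_2 ⊕ B_5 (dimension 8 + 55 = 63).

A2 ⊕ B5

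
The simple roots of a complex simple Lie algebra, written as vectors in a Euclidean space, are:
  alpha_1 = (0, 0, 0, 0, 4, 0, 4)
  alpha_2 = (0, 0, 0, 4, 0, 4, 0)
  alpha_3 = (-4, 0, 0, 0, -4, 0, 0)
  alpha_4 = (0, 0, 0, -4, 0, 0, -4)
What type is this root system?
type A_4

Compute the Cartan integers a_ij = 2(alpha_i, alpha_j)/(alpha_j, alpha_j); the resulting 4x4 Cartan matrix is
[[2, 0, -1, -1], [0, 2, 0, -1], [-1, 0, 2, 0], [-1, -1, 0, 2]].
All simple roots have the same length, so the diagram is simply laced. The associated Dynkin diagram is a chain of 4 nodes with single edges (A_4), so the type is A_4 (the algebra sl(5)).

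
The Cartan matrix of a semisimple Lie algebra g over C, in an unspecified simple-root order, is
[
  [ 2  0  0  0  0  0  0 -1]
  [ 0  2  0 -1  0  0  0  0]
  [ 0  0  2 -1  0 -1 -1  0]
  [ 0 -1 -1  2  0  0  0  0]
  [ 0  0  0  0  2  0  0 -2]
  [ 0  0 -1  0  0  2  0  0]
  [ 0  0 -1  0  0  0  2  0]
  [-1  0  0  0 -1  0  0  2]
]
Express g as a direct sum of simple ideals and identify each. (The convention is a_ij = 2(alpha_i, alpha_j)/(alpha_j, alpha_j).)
The diagram associated to this matrix has two connected components: the simple roots {alpha_1, alpha_5, alpha_8} form a chain of 3 nodes with a double edge at one end; the terminal node there is the unique long simple root (C_3), and {alpha_2, alpha_3, alpha_4, alpha_6, alpha_7} form a chain of 3 nodes with a fork of two nodes at one end (D_5). A semisimple Lie algebra decomposes uniquely as the direct sum of simple ideals, one per connected component of its Dynkin diagram, so g ≅ C_3 ⊕ D_5 (dimension 21 + 45 = 66).

C_3 + D_5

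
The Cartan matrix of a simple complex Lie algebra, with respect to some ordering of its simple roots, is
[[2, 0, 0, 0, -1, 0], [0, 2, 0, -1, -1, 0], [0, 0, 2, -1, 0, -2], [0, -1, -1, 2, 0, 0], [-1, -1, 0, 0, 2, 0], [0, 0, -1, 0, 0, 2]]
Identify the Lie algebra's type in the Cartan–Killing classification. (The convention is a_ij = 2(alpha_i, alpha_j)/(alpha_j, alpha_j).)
type B_6

The matrix has rank 6 with 2's on the diagonal. Reading the off-diagonal entries as Dynkin edges (a single edge where a_ij = a_ji = -1; a double or triple edge where a_ij * a_ji = 2 or 3), the diagram is a chain of 6 nodes with a double edge at one end; the terminal node there is the unique short simple root (B_6). One simple-root ordering that puts it in standard form is (alpha_1, alpha_5, alpha_2, alpha_4, alpha_3, alpha_6). So the algebra is type B_6, i.e. so(13).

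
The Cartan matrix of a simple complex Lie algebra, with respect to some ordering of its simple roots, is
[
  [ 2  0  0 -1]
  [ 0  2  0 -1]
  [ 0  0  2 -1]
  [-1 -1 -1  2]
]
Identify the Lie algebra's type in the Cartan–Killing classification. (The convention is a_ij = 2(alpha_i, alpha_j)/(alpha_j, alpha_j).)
The matrix has rank 4 with 2's on the diagonal. Reading the off-diagonal entries as Dynkin edges (a single edge where a_ij = a_ji = -1; a double or triple edge where a_ij * a_ji = 2 or 3), the diagram is a chain of 2 nodes with a fork of two nodes at one end (D_4). One simple-root ordering that puts it in standard form is (alpha_1, alpha_4, alpha_3, alpha_2). So the algebra is type D_4, i.e. so(8).

D_4 (so(8))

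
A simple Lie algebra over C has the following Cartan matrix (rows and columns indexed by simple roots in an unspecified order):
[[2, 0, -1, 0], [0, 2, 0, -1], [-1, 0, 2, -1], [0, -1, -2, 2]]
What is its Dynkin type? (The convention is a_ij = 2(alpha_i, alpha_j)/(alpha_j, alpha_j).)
type F_4

The matrix has rank 4 with 2's on the diagonal. Reading the off-diagonal entries as Dynkin edges (a single edge where a_ij = a_ji = -1; a double or triple edge where a_ij * a_ji = 2 or 3), the diagram is a chain of 4 nodes with a double edge between the middle two (F_4). One simple-root ordering that puts it in standard form is (alpha_2, alpha_4, alpha_3, alpha_1). So the algebra is type F_4.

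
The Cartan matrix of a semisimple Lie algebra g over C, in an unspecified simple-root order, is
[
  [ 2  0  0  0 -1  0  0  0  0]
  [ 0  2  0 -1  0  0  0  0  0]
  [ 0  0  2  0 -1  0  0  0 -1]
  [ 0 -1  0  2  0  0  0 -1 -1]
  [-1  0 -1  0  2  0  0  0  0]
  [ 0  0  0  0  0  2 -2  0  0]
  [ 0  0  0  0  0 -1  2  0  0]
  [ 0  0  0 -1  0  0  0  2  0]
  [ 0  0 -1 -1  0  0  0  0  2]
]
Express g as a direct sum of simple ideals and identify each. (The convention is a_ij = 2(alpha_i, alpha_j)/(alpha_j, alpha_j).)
The diagram associated to this matrix has two connected components: the simple roots {alpha_6, alpha_7} form a chain of 2 nodes with a double edge at one end; the terminal node there is the unique short simple root (B_2), and {alpha_1, alpha_2, alpha_3, alpha_4, alpha_5, alpha_8, alpha_9} form a chain of 5 nodes with a fork of two nodes at one end (D_7). A semisimple Lie algebra decomposes uniquely as the direct sum of simple ideals, one per connected component of its Dynkin diagram, so g ≅ B_2 ⊕ D_7 (dimension 10 + 91 = 101).

type B_2 + type D_7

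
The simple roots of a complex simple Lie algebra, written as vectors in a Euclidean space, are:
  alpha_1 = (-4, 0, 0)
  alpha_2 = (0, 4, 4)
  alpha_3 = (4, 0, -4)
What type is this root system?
B_3

Compute the Cartan integers a_ij = 2(alpha_i, alpha_j)/(alpha_j, alpha_j); the resulting 3x3 Cartan matrix is
[[2, 0, -1], [0, 2, -1], [-2, -1, 2]].
The roots have two lengths (squared-length ratio 2:1); the short ones are alpha_{1}. The associated Dynkin diagram is a chain of 3 nodes with a double edge at one end; the terminal node there is the unique short simple root (B_3), so the type is B_3 (the algebra so(7)).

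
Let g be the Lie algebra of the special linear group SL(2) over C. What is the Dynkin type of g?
This is sl(2), which has dimension 2^2 - 1 = 3 and rank 2 - 1 = 1 (a Cartan subalgebra is the diagonal traceless matrices). In the classification of classical Lie algebras, the special linear algebra sl(n+1) has type A_n; here n = 1, so the Dynkin diagram is a chain of 1 nodes with single edges (A_1). Hence the type is A_1.

A1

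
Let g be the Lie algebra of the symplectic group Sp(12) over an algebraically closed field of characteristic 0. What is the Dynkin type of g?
C_6

This is sp(12), which has dimension 12(12+1)/2 = 78 and rank 12/2 = 6. In the classification of classical Lie algebras, the symplectic algebra sp(2n) has type C_n; here n = 6, so the Dynkin diagram is a chain of 6 nodes with a double edge at one end; the terminal node there is the unique long simple root (C_6). Hence the type is C_6.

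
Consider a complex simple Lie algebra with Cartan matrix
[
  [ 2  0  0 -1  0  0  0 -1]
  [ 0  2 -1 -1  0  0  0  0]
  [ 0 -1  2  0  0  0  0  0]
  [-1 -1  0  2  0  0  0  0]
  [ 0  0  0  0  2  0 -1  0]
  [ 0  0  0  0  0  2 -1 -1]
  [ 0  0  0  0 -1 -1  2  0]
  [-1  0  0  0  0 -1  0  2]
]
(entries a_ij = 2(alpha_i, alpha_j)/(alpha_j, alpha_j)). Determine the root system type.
type A_8

The matrix has rank 8 with 2's on the diagonal. Reading the off-diagonal entries as Dynkin edges (a single edge where a_ij = a_ji = -1; a double or triple edge where a_ij * a_ji = 2 or 3), the diagram is a chain of 8 nodes with single edges (A_8). One simple-root ordering that puts it in standard form is (alpha_3, alpha_2, alpha_4, alpha_1, alpha_8, alpha_6, alpha_7, alpha_5). So the algebra is type A_8, i.e. sl(9).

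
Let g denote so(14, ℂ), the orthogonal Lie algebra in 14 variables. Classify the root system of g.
This is so(14) with 14 even, which has dimension 14(14-1)/2 = 91 and rank 14/2 = 7. In the classification of classical Lie algebras, the orthogonal algebra so(2n) in an even number of variables has type D_n; here n = 7, so the Dynkin diagram is a chain of 5 nodes with a fork of two nodes at one end (D_7). Hence the type is D_7.

D_7 (so(14))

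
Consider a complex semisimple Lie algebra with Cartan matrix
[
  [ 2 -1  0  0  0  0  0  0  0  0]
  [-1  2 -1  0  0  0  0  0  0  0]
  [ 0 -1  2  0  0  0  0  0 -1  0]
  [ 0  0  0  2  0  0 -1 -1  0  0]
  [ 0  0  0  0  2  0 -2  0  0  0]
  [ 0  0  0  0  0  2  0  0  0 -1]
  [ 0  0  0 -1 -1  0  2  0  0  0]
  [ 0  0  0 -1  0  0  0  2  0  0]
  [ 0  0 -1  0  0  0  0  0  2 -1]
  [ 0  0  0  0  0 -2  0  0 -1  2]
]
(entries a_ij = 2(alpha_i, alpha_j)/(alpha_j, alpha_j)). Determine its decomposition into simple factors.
B_6 (so(13)) + C_4 (sp(8))

The diagram associated to this matrix has two connected components: the simple roots {alpha_1, alpha_2, alpha_3, alpha_6, alpha_9, alpha_10} form a chain of 6 nodes with a double edge at one end; the terminal node there is the unique short simple root (B_6), and {alpha_4, alpha_5, alpha_7, alpha_8} form a chain of 4 nodes with a double edge at one end; the terminal node there is the unique long simple root (C_4). A semisimple Lie algebra decomposes uniquely as the direct sum of simple ideals, one per connected component of its Dynkin diagram, so g ≅ B_6 ⊕ C_4 (dimension 78 + 36 = 114).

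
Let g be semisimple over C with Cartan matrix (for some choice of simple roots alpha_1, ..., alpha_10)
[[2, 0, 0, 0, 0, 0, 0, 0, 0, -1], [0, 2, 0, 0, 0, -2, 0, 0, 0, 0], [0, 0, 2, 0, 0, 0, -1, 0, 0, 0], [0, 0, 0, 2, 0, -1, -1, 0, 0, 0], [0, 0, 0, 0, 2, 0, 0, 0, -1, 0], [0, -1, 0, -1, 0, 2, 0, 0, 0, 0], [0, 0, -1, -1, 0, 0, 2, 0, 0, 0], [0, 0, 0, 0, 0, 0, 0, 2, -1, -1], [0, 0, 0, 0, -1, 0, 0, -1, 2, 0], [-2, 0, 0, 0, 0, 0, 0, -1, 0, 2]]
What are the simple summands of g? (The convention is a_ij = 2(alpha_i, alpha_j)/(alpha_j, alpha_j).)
The diagram associated to this matrix has two connected components: the simple roots {alpha_1, alpha_5, alpha_8, alpha_9, alpha_10} form a chain of 5 nodes with a double edge at one end; the terminal node there is the unique short simple root (B_5), and {alpha_2, alpha_3, alpha_4, alpha_6, alpha_7} form a chain of 5 nodes with a double edge at one end; the terminal node there is the unique long simple root (C_5). A semisimple Lie algebra decomposes uniquely as the direct sum of simple ideals, one per connected component of its Dynkin diagram, so g ≅ B_5 ⊕ C_5 (dimension 55 + 55 = 110).

B5 ⊕ C5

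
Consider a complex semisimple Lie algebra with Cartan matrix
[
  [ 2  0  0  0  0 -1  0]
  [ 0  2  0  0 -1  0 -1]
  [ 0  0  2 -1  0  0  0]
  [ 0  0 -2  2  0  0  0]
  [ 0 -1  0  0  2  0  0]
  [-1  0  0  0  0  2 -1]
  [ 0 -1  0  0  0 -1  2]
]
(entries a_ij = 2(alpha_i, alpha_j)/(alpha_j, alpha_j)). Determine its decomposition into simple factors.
The diagram associated to this matrix has two connected components: the simple roots {alpha_1, alpha_2, alpha_5, alpha_6, alpha_7} form a chain of 5 nodes with single edges (A_5), and {alpha_3, alpha_4} form a chain of 2 nodes with a double edge at one end; the terminal node there is the unique short simple root (B_2). A semisimple Lie algebra decomposes uniquely as the direct sum of simple ideals, one per connected component of its Dynkin diagram, so g ≅ A_5 ⊕ B_2 (dimension 35 + 10 = 45).

A_5 (sl(6)) ⊕ B_2 (so(5))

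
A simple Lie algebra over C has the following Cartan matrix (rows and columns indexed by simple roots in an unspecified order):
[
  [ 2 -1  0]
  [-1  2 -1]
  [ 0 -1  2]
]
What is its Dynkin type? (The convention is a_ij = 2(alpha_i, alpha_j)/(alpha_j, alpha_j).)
type A_3

The matrix has rank 3 with 2's on the diagonal. Reading the off-diagonal entries as Dynkin edges (a single edge where a_ij = a_ji = -1; a double or triple edge where a_ij * a_ji = 2 or 3), the diagram is a chain of 3 nodes with single edges (A_3). One simple-root ordering that puts it in standard form is (alpha_3, alpha_2, alpha_1). So the algebra is type A_3, i.e. sl(4).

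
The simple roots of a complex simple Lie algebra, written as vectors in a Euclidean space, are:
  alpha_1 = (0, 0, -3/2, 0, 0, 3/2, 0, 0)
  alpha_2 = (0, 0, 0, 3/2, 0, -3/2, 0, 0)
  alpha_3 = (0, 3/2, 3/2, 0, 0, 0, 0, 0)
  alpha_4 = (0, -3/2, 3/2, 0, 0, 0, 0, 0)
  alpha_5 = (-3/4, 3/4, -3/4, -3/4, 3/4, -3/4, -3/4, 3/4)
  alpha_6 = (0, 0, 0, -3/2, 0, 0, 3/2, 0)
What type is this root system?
Compute the Cartan integers a_ij = 2(alpha_i, alpha_j)/(alpha_j, alpha_j); the resulting 6x6 Cartan matrix is
[[2, -1, -1, -1, 0, 0], [-1, 2, 0, 0, 0, -1], [-1, 0, 2, 0, 0, 0], [-1, 0, 0, 2, -1, 0], [0, 0, 0, -1, 2, 0], [0, -1, 0, 0, 0, 2]].
All simple roots have the same length, so the diagram is simply laced. The associated Dynkin diagram is a chain of 5 nodes with one extra node attached to the third node from one end (E_6), so the type is E_6.

type E_6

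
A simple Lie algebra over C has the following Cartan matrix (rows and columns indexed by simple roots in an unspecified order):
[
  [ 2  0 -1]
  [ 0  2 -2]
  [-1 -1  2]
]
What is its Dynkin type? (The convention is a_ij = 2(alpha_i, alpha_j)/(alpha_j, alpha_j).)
The matrix has rank 3 with 2's on the diagonal. Reading the off-diagonal entries as Dynkin edges (a single edge where a_ij = a_ji = -1; a double or triple edge where a_ij * a_ji = 2 or 3), the diagram is a chain of 3 nodes with a double edge at one end; the terminal node there is the unique long simple root (C_3). One simple-root ordering that puts it in standard form is (alpha_1, alpha_3, alpha_2). So the algebra is type C_3, i.e. sp(6).

type C_3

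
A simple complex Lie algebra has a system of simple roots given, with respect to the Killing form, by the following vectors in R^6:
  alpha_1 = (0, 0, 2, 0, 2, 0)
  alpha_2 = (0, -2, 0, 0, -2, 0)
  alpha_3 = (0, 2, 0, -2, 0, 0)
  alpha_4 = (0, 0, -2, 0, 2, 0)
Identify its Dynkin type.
D_4

Compute the Cartan integers a_ij = 2(alpha_i, alpha_j)/(alpha_j, alpha_j); the resulting 4x4 Cartan matrix is
[[2, -1, 0, 0], [-1, 2, -1, -1], [0, -1, 2, 0], [0, -1, 0, 2]].
All simple roots have the same length, so the diagram is simply laced. The associated Dynkin diagram is a chain of 2 nodes with a fork of two nodes at one end (D_4), so the type is D_4 (the algebra so(8)).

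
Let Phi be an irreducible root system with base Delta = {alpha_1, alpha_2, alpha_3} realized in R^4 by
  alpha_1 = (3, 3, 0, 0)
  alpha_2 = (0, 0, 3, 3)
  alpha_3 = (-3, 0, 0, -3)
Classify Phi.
A_3

Compute the Cartan integers a_ij = 2(alpha_i, alpha_j)/(alpha_j, alpha_j); the resulting 3x3 Cartan matrix is
[[2, 0, -1], [0, 2, -1], [-1, -1, 2]].
All simple roots have the same length, so the diagram is simply laced. The associated Dynkin diagram is a chain of 3 nodes with single edges (A_3), so the type is A_3 (the algebra sl(4)).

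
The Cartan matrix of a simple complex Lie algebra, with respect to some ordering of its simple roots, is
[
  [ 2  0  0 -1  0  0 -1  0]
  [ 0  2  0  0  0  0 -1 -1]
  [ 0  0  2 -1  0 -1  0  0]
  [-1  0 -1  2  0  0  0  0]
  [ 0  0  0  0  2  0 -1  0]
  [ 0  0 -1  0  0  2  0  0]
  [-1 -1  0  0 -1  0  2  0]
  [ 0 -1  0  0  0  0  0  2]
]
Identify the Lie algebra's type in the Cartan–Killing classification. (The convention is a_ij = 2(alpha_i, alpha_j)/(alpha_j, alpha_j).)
E_8

The matrix has rank 8 with 2's on the diagonal. Reading the off-diagonal entries as Dynkin edges (a single edge where a_ij = a_ji = -1; a double or triple edge where a_ij * a_ji = 2 or 3), the diagram is a chain of 7 nodes with one extra node attached to the third node from one end (E_8). One simple-root ordering that puts it in standard form is (alpha_8, alpha_5, alpha_2, alpha_7, alpha_1, alpha_4, alpha_3, alpha_6). So the algebra is type E_8.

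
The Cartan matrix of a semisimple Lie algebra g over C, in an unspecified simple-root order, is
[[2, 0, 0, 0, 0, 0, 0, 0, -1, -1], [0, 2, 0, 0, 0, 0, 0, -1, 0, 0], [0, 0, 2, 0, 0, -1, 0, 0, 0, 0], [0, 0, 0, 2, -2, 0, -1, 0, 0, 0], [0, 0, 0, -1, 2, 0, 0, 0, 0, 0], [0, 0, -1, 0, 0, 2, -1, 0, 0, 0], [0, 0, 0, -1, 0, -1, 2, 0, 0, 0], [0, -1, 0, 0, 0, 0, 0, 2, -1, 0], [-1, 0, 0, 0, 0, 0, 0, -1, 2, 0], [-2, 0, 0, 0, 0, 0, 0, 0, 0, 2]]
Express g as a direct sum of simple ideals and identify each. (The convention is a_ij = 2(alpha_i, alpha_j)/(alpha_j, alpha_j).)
B5 + C5

The diagram associated to this matrix has two connected components: the simple roots {alpha_3, alpha_4, alpha_5, alpha_6, alpha_7} form a chain of 5 nodes with a double edge at one end; the terminal node there is the unique short simple root (B_5), and {alpha_1, alpha_2, alpha_8, alpha_9, alpha_10} form a chain of 5 nodes with a double edge at one end; the terminal node there is the unique long simple root (C_5). A semisimple Lie algebra decomposes uniquely as the direct sum of simple ideals, one per connected component of its Dynkin diagram, so g ≅ B_5 ⊕ C_5 (dimension 55 + 55 = 110).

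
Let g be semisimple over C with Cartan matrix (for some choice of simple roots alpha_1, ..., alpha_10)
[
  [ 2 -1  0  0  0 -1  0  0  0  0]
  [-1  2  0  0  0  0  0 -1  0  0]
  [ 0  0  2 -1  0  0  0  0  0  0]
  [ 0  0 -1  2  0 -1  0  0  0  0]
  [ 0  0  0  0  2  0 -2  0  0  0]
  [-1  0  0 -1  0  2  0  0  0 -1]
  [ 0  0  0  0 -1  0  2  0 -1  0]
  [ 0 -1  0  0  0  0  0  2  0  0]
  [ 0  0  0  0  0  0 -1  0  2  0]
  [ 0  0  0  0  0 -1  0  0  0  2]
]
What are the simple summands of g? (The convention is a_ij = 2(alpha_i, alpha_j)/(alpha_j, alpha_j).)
The diagram associated to this matrix has two connected components: the simple roots {alpha_5, alpha_7, alpha_9} form a chain of 3 nodes with a double edge at one end; the terminal node there is the unique long simple root (C_3), and {alpha_1, alpha_2, alpha_3, alpha_4, alpha_6, alpha_8, alpha_10} form a chain of 6 nodes with one extra node attached to the third node from one end (E_7). A semisimple Lie algebra decomposes uniquely as the direct sum of simple ideals, one per connected component of its Dynkin diagram, so g ≅ C_3 ⊕ E_7 (dimension 21 + 133 = 154).

C_3 + E_7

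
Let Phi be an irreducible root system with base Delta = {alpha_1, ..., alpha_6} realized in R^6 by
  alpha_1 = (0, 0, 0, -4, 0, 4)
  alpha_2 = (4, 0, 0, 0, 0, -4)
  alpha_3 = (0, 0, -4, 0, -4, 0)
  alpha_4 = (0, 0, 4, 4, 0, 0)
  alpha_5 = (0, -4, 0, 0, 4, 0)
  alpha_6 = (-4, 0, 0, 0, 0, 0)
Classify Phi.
Compute the Cartan integers a_ij = 2(alpha_i, alpha_j)/(alpha_j, alpha_j); the resulting 6x6 Cartan matrix is
[[2, -1, 0, -1, 0, 0], [-1, 2, 0, 0, 0, -2], [0, 0, 2, -1, -1, 0], [-1, 0, -1, 2, 0, 0], [0, 0, -1, 0, 2, 0], [0, -1, 0, 0, 0, 2]].
The roots have two lengths (squared-length ratio 2:1); the short ones are alpha_{6}. The associated Dynkin diagram is a chain of 6 nodes with a double edge at one end; the terminal node there is the unique short simple root (B_6), so the type is B_6 (the algebra so(13)).

B6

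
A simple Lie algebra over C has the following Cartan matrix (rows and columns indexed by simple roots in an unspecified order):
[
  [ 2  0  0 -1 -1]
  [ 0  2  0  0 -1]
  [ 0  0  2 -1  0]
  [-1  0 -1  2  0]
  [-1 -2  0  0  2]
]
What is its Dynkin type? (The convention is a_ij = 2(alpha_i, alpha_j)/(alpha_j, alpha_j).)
type B_5

The matrix has rank 5 with 2's on the diagonal. Reading the off-diagonal entries as Dynkin edges (a single edge where a_ij = a_ji = -1; a double or triple edge where a_ij * a_ji = 2 or 3), the diagram is a chain of 5 nodes with a double edge at one end; the terminal node there is the unique short simple root (B_5). One simple-root ordering that puts it in standard form is (alpha_3, alpha_4, alpha_1, alpha_5, alpha_2). So the algebra is type B_5, i.e. so(11).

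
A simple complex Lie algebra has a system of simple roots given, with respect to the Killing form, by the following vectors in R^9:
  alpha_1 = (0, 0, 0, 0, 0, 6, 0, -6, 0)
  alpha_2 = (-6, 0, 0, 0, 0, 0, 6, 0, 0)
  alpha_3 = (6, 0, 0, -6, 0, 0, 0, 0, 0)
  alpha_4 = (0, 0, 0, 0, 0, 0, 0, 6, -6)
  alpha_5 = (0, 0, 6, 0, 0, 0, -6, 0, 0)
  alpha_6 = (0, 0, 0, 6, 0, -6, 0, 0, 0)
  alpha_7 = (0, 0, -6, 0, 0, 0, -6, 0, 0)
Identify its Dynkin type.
D7

Compute the Cartan integers a_ij = 2(alpha_i, alpha_j)/(alpha_j, alpha_j); the resulting 7x7 Cartan matrix is
[[2, 0, 0, -1, 0, -1, 0], [0, 2, -1, 0, -1, 0, -1], [0, -1, 2, 0, 0, -1, 0], [-1, 0, 0, 2, 0, 0, 0], [0, -1, 0, 0, 2, 0, 0], [-1, 0, -1, 0, 0, 2, 0], [0, -1, 0, 0, 0, 0, 2]].
All simple roots have the same length, so the diagram is simply laced. The associated Dynkin diagram is a chain of 5 nodes with a fork of two nodes at one end (D_7), so the type is D_7 (the algebra so(14)).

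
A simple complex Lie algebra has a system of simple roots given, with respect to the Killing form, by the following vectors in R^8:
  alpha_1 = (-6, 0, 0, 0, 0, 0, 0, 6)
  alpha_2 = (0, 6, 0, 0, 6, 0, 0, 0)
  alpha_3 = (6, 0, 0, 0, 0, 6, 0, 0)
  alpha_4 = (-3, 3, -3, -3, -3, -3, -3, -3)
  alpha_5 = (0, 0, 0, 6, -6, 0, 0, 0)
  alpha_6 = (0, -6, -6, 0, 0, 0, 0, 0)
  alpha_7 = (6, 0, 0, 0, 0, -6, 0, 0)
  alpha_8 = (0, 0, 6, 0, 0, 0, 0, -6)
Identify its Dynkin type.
Compute the Cartan integers a_ij = 2(alpha_i, alpha_j)/(alpha_j, alpha_j); the resulting 8x8 Cartan matrix is
[[2, 0, -1, 0, 0, 0, -1, -1], [0, 2, 0, 0, -1, -1, 0, 0], [-1, 0, 2, -1, 0, 0, 0, 0], [0, 0, -1, 2, 0, 0, 0, 0], [0, -1, 0, 0, 2, 0, 0, 0], [0, -1, 0, 0, 0, 2, 0, -1], [-1, 0, 0, 0, 0, 0, 2, 0], [-1, 0, 0, 0, 0, -1, 0, 2]].
All simple roots have the same length, so the diagram is simply laced. The associated Dynkin diagram is a chain of 7 nodes with one extra node attached to the third node from one end (E_8), so the type is E_8.

E_8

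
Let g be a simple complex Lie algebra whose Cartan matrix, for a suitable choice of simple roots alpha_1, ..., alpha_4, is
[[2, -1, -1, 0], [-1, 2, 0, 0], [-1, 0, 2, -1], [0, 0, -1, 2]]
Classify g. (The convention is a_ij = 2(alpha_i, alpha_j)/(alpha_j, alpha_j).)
The matrix has rank 4 with 2's on the diagonal. Reading the off-diagonal entries as Dynkin edges (a single edge where a_ij = a_ji = -1; a double or triple edge where a_ij * a_ji = 2 or 3), the diagram is a chain of 4 nodes with single edges (A_4). One simple-root ordering that puts it in standard form is (alpha_2, alpha_1, alpha_3, alpha_4). So the algebra is type A_4, i.e. sl(5).

A4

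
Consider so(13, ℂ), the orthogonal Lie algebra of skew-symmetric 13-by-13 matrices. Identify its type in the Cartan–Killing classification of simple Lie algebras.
This is so(13) with 13 odd, which has dimension 13(13-1)/2 = 78 and rank (13-1)/2 = 6. In the classification of classical Lie algebras, the orthogonal algebra so(2n+1) in an odd number of variables has type B_n; here n = 6, so the Dynkin diagram is a chain of 6 nodes with a double edge at one end; the terminal node there is the unique short simple root (B_6). Hence the type is B_6.

B6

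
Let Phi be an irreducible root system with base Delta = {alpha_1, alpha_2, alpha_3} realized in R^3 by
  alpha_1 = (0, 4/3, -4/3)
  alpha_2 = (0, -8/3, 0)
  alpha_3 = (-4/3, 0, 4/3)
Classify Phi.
Compute the Cartan integers a_ij = 2(alpha_i, alpha_j)/(alpha_j, alpha_j); the resulting 3x3 Cartan matrix is
[[2, -1, -1], [-2, 2, 0], [-1, 0, 2]].
The roots have two lengths (squared-length ratio 2:1); the short ones are alpha_{1,3}. The associated Dynkin diagram is a chain of 3 nodes with a double edge at one end; the terminal node there is the unique long simple root (C_3), so the type is C_3 (the algebra sp(6)).

C_3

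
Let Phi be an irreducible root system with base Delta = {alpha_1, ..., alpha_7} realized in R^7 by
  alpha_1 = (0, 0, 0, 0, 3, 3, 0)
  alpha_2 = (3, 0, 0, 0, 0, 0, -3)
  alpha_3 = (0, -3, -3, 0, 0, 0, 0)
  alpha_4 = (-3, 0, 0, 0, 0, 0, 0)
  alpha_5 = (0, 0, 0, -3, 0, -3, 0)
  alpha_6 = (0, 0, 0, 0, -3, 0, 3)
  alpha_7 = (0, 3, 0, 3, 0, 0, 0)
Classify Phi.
Compute the Cartan integers a_ij = 2(alpha_i, alpha_j)/(alpha_j, alpha_j); the resulting 7x7 Cartan matrix is
[[2, 0, 0, 0, -1, -1, 0], [0, 2, 0, -2, 0, -1, 0], [0, 0, 2, 0, 0, 0, -1], [0, -1, 0, 2, 0, 0, 0], [-1, 0, 0, 0, 2, 0, -1], [-1, -1, 0, 0, 0, 2, 0], [0, 0, -1, 0, -1, 0, 2]].
The roots have two lengths (squared-length ratio 2:1); the short ones are alpha_{4}. The associated Dynkin diagram is a chain of 7 nodes with a double edge at one end; the terminal node there is the unique short simple root (B_7), so the type is B_7 (the algebra so(15)).

B7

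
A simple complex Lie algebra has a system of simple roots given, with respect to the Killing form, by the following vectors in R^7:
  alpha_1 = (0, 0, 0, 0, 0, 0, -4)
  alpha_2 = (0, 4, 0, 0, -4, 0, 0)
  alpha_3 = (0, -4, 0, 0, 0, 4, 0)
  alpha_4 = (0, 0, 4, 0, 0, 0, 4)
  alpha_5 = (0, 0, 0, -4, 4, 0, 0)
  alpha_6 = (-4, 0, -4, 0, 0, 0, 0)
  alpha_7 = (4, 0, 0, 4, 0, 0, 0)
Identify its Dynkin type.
Compute the Cartan integers a_ij = 2(alpha_i, alpha_j)/(alpha_j, alpha_j); the resulting 7x7 Cartan matrix is
[[2, 0, 0, -1, 0, 0, 0], [0, 2, -1, 0, -1, 0, 0], [0, -1, 2, 0, 0, 0, 0], [-2, 0, 0, 2, 0, -1, 0], [0, -1, 0, 0, 2, 0, -1], [0, 0, 0, -1, 0, 2, -1], [0, 0, 0, 0, -1, -1, 2]].
The roots have two lengths (squared-length ratio 2:1); the short ones are alpha_{1}. The associated Dynkin diagram is a chain of 7 nodes with a double edge at one end; the terminal node there is the unique short simple root (B_7), so the type is B_7 (the algebra so(15)).

B7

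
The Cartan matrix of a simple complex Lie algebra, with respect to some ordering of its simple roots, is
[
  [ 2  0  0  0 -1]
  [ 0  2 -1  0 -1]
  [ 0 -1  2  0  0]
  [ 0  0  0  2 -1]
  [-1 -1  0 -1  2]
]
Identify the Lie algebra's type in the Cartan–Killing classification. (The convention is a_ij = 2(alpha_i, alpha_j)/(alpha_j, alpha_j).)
type D_5

The matrix has rank 5 with 2's on the diagonal. Reading the off-diagonal entries as Dynkin edges (a single edge where a_ij = a_ji = -1; a double or triple edge where a_ij * a_ji = 2 or 3), the diagram is a chain of 3 nodes with a fork of two nodes at one end (D_5). One simple-root ordering that puts it in standard form is (alpha_3, alpha_2, alpha_5, alpha_1, alpha_4). So the algebra is type D_5, i.e. so(10).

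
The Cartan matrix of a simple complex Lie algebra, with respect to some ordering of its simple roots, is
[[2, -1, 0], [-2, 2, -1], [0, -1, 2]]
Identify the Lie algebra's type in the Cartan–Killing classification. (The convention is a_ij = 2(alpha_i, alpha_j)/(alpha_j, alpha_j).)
The matrix has rank 3 with 2's on the diagonal. Reading the off-diagonal entries as Dynkin edges (a single edge where a_ij = a_ji = -1; a double or triple edge where a_ij * a_ji = 2 or 3), the diagram is a chain of 3 nodes with a double edge at one end; the terminal node there is the unique short simple root (B_3). One simple-root ordering that puts it in standard form is (alpha_3, alpha_2, alpha_1). So the algebra is type B_3, i.e. so(7).

B_3 (so(7))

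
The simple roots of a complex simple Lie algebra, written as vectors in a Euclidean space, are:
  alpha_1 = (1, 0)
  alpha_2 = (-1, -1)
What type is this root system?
Compute the Cartan integers a_ij = 2(alpha_i, alpha_j)/(alpha_j, alpha_j); the resulting 2x2 Cartan matrix is
[[2, -1], [-2, 2]].
The roots have two lengths (squared-length ratio 2:1); the short ones are alpha_{1}. The associated Dynkin diagram is a chain of 2 nodes with a double edge at one end; the terminal node there is the unique short simple root (B_2), so the type is B_2 (the algebra so(5)).

B_2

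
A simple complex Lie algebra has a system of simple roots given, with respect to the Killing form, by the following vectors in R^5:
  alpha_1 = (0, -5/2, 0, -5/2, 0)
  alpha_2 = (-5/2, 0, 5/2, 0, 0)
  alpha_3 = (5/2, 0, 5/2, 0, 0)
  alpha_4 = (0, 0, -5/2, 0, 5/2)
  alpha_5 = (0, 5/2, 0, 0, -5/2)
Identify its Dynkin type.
Compute the Cartan integers a_ij = 2(alpha_i, alpha_j)/(alpha_j, alpha_j); the resulting 5x5 Cartan matrix is
[[2, 0, 0, 0, -1], [0, 2, 0, -1, 0], [0, 0, 2, -1, 0], [0, -1, -1, 2, -1], [-1, 0, 0, -1, 2]].
All simple roots have the same length, so the diagram is simply laced. The associated Dynkin diagram is a chain of 3 nodes with a fork of two nodes at one end (D_5), so the type is D_5 (the algebra so(10)).

D5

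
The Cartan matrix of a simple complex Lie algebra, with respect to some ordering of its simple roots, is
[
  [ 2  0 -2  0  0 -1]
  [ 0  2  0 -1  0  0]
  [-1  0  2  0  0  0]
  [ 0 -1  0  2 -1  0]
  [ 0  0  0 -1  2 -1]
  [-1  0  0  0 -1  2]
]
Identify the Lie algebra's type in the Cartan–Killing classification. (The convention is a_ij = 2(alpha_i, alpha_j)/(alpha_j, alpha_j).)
B_6

The matrix has rank 6 with 2's on the diagonal. Reading the off-diagonal entries as Dynkin edges (a single edge where a_ij = a_ji = -1; a double or triple edge where a_ij * a_ji = 2 or 3), the diagram is a chain of 6 nodes with a double edge at one end; the terminal node there is the unique short simple root (B_6). One simple-root ordering that puts it in standard form is (alpha_2, alpha_4, alpha_5, alpha_6, alpha_1, alpha_3). So the algebra is type B_6, i.e. so(13).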